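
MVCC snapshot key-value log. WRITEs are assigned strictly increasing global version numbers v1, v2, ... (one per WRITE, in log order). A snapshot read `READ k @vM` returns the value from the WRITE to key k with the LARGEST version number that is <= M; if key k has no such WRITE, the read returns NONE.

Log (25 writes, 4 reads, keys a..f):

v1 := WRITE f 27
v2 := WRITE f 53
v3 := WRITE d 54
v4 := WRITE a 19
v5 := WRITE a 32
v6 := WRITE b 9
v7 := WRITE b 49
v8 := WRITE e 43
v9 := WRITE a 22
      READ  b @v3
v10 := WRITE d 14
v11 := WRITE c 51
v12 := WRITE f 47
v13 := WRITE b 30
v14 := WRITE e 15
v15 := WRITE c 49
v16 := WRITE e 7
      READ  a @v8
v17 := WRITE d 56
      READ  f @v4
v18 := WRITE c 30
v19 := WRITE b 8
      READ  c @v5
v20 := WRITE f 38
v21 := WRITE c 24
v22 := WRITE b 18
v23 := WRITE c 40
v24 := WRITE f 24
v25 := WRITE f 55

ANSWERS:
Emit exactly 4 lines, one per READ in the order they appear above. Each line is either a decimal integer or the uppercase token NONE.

v1: WRITE f=27  (f history now [(1, 27)])
v2: WRITE f=53  (f history now [(1, 27), (2, 53)])
v3: WRITE d=54  (d history now [(3, 54)])
v4: WRITE a=19  (a history now [(4, 19)])
v5: WRITE a=32  (a history now [(4, 19), (5, 32)])
v6: WRITE b=9  (b history now [(6, 9)])
v7: WRITE b=49  (b history now [(6, 9), (7, 49)])
v8: WRITE e=43  (e history now [(8, 43)])
v9: WRITE a=22  (a history now [(4, 19), (5, 32), (9, 22)])
READ b @v3: history=[(6, 9), (7, 49)] -> no version <= 3 -> NONE
v10: WRITE d=14  (d history now [(3, 54), (10, 14)])
v11: WRITE c=51  (c history now [(11, 51)])
v12: WRITE f=47  (f history now [(1, 27), (2, 53), (12, 47)])
v13: WRITE b=30  (b history now [(6, 9), (7, 49), (13, 30)])
v14: WRITE e=15  (e history now [(8, 43), (14, 15)])
v15: WRITE c=49  (c history now [(11, 51), (15, 49)])
v16: WRITE e=7  (e history now [(8, 43), (14, 15), (16, 7)])
READ a @v8: history=[(4, 19), (5, 32), (9, 22)] -> pick v5 -> 32
v17: WRITE d=56  (d history now [(3, 54), (10, 14), (17, 56)])
READ f @v4: history=[(1, 27), (2, 53), (12, 47)] -> pick v2 -> 53
v18: WRITE c=30  (c history now [(11, 51), (15, 49), (18, 30)])
v19: WRITE b=8  (b history now [(6, 9), (7, 49), (13, 30), (19, 8)])
READ c @v5: history=[(11, 51), (15, 49), (18, 30)] -> no version <= 5 -> NONE
v20: WRITE f=38  (f history now [(1, 27), (2, 53), (12, 47), (20, 38)])
v21: WRITE c=24  (c history now [(11, 51), (15, 49), (18, 30), (21, 24)])
v22: WRITE b=18  (b history now [(6, 9), (7, 49), (13, 30), (19, 8), (22, 18)])
v23: WRITE c=40  (c history now [(11, 51), (15, 49), (18, 30), (21, 24), (23, 40)])
v24: WRITE f=24  (f history now [(1, 27), (2, 53), (12, 47), (20, 38), (24, 24)])
v25: WRITE f=55  (f history now [(1, 27), (2, 53), (12, 47), (20, 38), (24, 24), (25, 55)])

Answer: NONE
32
53
NONE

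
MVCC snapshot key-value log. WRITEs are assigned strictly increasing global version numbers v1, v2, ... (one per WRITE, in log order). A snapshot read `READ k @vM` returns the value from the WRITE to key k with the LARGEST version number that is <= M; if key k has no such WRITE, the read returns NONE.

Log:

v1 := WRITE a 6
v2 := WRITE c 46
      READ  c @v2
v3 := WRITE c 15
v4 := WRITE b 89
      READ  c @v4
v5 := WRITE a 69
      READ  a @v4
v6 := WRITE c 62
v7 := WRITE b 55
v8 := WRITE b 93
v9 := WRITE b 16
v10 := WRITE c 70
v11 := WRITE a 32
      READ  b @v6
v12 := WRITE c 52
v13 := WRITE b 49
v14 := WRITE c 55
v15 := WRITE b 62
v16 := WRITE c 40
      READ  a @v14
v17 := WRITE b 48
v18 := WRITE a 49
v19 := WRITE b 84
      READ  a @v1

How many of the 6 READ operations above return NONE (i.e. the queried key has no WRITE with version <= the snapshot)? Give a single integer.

Answer: 0

Derivation:
v1: WRITE a=6  (a history now [(1, 6)])
v2: WRITE c=46  (c history now [(2, 46)])
READ c @v2: history=[(2, 46)] -> pick v2 -> 46
v3: WRITE c=15  (c history now [(2, 46), (3, 15)])
v4: WRITE b=89  (b history now [(4, 89)])
READ c @v4: history=[(2, 46), (3, 15)] -> pick v3 -> 15
v5: WRITE a=69  (a history now [(1, 6), (5, 69)])
READ a @v4: history=[(1, 6), (5, 69)] -> pick v1 -> 6
v6: WRITE c=62  (c history now [(2, 46), (3, 15), (6, 62)])
v7: WRITE b=55  (b history now [(4, 89), (7, 55)])
v8: WRITE b=93  (b history now [(4, 89), (7, 55), (8, 93)])
v9: WRITE b=16  (b history now [(4, 89), (7, 55), (8, 93), (9, 16)])
v10: WRITE c=70  (c history now [(2, 46), (3, 15), (6, 62), (10, 70)])
v11: WRITE a=32  (a history now [(1, 6), (5, 69), (11, 32)])
READ b @v6: history=[(4, 89), (7, 55), (8, 93), (9, 16)] -> pick v4 -> 89
v12: WRITE c=52  (c history now [(2, 46), (3, 15), (6, 62), (10, 70), (12, 52)])
v13: WRITE b=49  (b history now [(4, 89), (7, 55), (8, 93), (9, 16), (13, 49)])
v14: WRITE c=55  (c history now [(2, 46), (3, 15), (6, 62), (10, 70), (12, 52), (14, 55)])
v15: WRITE b=62  (b history now [(4, 89), (7, 55), (8, 93), (9, 16), (13, 49), (15, 62)])
v16: WRITE c=40  (c history now [(2, 46), (3, 15), (6, 62), (10, 70), (12, 52), (14, 55), (16, 40)])
READ a @v14: history=[(1, 6), (5, 69), (11, 32)] -> pick v11 -> 32
v17: WRITE b=48  (b history now [(4, 89), (7, 55), (8, 93), (9, 16), (13, 49), (15, 62), (17, 48)])
v18: WRITE a=49  (a history now [(1, 6), (5, 69), (11, 32), (18, 49)])
v19: WRITE b=84  (b history now [(4, 89), (7, 55), (8, 93), (9, 16), (13, 49), (15, 62), (17, 48), (19, 84)])
READ a @v1: history=[(1, 6), (5, 69), (11, 32), (18, 49)] -> pick v1 -> 6
Read results in order: ['46', '15', '6', '89', '32', '6']
NONE count = 0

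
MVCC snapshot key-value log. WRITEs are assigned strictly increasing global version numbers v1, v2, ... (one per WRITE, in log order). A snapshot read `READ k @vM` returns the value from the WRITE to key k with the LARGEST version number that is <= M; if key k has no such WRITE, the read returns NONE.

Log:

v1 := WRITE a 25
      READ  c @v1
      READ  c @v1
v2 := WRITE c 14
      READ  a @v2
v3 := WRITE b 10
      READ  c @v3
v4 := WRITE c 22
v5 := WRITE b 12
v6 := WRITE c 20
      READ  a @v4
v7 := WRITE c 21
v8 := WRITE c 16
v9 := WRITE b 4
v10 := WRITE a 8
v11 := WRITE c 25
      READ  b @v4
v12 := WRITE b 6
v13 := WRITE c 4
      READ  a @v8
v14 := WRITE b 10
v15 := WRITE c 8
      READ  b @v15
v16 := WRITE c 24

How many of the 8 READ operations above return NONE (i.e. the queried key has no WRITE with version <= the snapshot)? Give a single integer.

v1: WRITE a=25  (a history now [(1, 25)])
READ c @v1: history=[] -> no version <= 1 -> NONE
READ c @v1: history=[] -> no version <= 1 -> NONE
v2: WRITE c=14  (c history now [(2, 14)])
READ a @v2: history=[(1, 25)] -> pick v1 -> 25
v3: WRITE b=10  (b history now [(3, 10)])
READ c @v3: history=[(2, 14)] -> pick v2 -> 14
v4: WRITE c=22  (c history now [(2, 14), (4, 22)])
v5: WRITE b=12  (b history now [(3, 10), (5, 12)])
v6: WRITE c=20  (c history now [(2, 14), (4, 22), (6, 20)])
READ a @v4: history=[(1, 25)] -> pick v1 -> 25
v7: WRITE c=21  (c history now [(2, 14), (4, 22), (6, 20), (7, 21)])
v8: WRITE c=16  (c history now [(2, 14), (4, 22), (6, 20), (7, 21), (8, 16)])
v9: WRITE b=4  (b history now [(3, 10), (5, 12), (9, 4)])
v10: WRITE a=8  (a history now [(1, 25), (10, 8)])
v11: WRITE c=25  (c history now [(2, 14), (4, 22), (6, 20), (7, 21), (8, 16), (11, 25)])
READ b @v4: history=[(3, 10), (5, 12), (9, 4)] -> pick v3 -> 10
v12: WRITE b=6  (b history now [(3, 10), (5, 12), (9, 4), (12, 6)])
v13: WRITE c=4  (c history now [(2, 14), (4, 22), (6, 20), (7, 21), (8, 16), (11, 25), (13, 4)])
READ a @v8: history=[(1, 25), (10, 8)] -> pick v1 -> 25
v14: WRITE b=10  (b history now [(3, 10), (5, 12), (9, 4), (12, 6), (14, 10)])
v15: WRITE c=8  (c history now [(2, 14), (4, 22), (6, 20), (7, 21), (8, 16), (11, 25), (13, 4), (15, 8)])
READ b @v15: history=[(3, 10), (5, 12), (9, 4), (12, 6), (14, 10)] -> pick v14 -> 10
v16: WRITE c=24  (c history now [(2, 14), (4, 22), (6, 20), (7, 21), (8, 16), (11, 25), (13, 4), (15, 8), (16, 24)])
Read results in order: ['NONE', 'NONE', '25', '14', '25', '10', '25', '10']
NONE count = 2

Answer: 2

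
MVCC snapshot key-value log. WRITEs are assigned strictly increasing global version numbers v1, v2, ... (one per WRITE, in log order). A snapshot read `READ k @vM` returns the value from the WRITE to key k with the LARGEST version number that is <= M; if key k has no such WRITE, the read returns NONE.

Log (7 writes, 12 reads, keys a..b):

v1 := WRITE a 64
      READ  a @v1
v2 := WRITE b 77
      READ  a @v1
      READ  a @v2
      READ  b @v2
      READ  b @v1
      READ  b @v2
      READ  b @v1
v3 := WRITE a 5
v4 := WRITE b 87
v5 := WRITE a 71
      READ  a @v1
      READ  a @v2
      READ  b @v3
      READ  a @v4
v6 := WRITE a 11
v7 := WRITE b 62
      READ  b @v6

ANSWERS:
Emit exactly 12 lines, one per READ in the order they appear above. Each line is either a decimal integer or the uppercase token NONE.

v1: WRITE a=64  (a history now [(1, 64)])
READ a @v1: history=[(1, 64)] -> pick v1 -> 64
v2: WRITE b=77  (b history now [(2, 77)])
READ a @v1: history=[(1, 64)] -> pick v1 -> 64
READ a @v2: history=[(1, 64)] -> pick v1 -> 64
READ b @v2: history=[(2, 77)] -> pick v2 -> 77
READ b @v1: history=[(2, 77)] -> no version <= 1 -> NONE
READ b @v2: history=[(2, 77)] -> pick v2 -> 77
READ b @v1: history=[(2, 77)] -> no version <= 1 -> NONE
v3: WRITE a=5  (a history now [(1, 64), (3, 5)])
v4: WRITE b=87  (b history now [(2, 77), (4, 87)])
v5: WRITE a=71  (a history now [(1, 64), (3, 5), (5, 71)])
READ a @v1: history=[(1, 64), (3, 5), (5, 71)] -> pick v1 -> 64
READ a @v2: history=[(1, 64), (3, 5), (5, 71)] -> pick v1 -> 64
READ b @v3: history=[(2, 77), (4, 87)] -> pick v2 -> 77
READ a @v4: history=[(1, 64), (3, 5), (5, 71)] -> pick v3 -> 5
v6: WRITE a=11  (a history now [(1, 64), (3, 5), (5, 71), (6, 11)])
v7: WRITE b=62  (b history now [(2, 77), (4, 87), (7, 62)])
READ b @v6: history=[(2, 77), (4, 87), (7, 62)] -> pick v4 -> 87

Answer: 64
64
64
77
NONE
77
NONE
64
64
77
5
87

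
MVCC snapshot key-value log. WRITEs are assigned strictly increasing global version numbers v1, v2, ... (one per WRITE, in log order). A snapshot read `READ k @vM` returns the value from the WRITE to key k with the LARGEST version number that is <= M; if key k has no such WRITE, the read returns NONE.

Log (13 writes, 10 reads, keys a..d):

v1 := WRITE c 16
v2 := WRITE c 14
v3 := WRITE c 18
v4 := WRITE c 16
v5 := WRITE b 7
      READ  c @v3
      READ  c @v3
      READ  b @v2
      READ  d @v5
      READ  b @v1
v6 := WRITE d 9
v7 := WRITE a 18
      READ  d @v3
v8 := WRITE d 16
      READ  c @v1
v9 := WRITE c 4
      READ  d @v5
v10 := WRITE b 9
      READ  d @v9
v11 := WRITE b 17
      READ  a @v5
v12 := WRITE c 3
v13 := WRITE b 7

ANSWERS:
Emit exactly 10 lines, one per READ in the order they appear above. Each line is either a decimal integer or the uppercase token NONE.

v1: WRITE c=16  (c history now [(1, 16)])
v2: WRITE c=14  (c history now [(1, 16), (2, 14)])
v3: WRITE c=18  (c history now [(1, 16), (2, 14), (3, 18)])
v4: WRITE c=16  (c history now [(1, 16), (2, 14), (3, 18), (4, 16)])
v5: WRITE b=7  (b history now [(5, 7)])
READ c @v3: history=[(1, 16), (2, 14), (3, 18), (4, 16)] -> pick v3 -> 18
READ c @v3: history=[(1, 16), (2, 14), (3, 18), (4, 16)] -> pick v3 -> 18
READ b @v2: history=[(5, 7)] -> no version <= 2 -> NONE
READ d @v5: history=[] -> no version <= 5 -> NONE
READ b @v1: history=[(5, 7)] -> no version <= 1 -> NONE
v6: WRITE d=9  (d history now [(6, 9)])
v7: WRITE a=18  (a history now [(7, 18)])
READ d @v3: history=[(6, 9)] -> no version <= 3 -> NONE
v8: WRITE d=16  (d history now [(6, 9), (8, 16)])
READ c @v1: history=[(1, 16), (2, 14), (3, 18), (4, 16)] -> pick v1 -> 16
v9: WRITE c=4  (c history now [(1, 16), (2, 14), (3, 18), (4, 16), (9, 4)])
READ d @v5: history=[(6, 9), (8, 16)] -> no version <= 5 -> NONE
v10: WRITE b=9  (b history now [(5, 7), (10, 9)])
READ d @v9: history=[(6, 9), (8, 16)] -> pick v8 -> 16
v11: WRITE b=17  (b history now [(5, 7), (10, 9), (11, 17)])
READ a @v5: history=[(7, 18)] -> no version <= 5 -> NONE
v12: WRITE c=3  (c history now [(1, 16), (2, 14), (3, 18), (4, 16), (9, 4), (12, 3)])
v13: WRITE b=7  (b history now [(5, 7), (10, 9), (11, 17), (13, 7)])

Answer: 18
18
NONE
NONE
NONE
NONE
16
NONE
16
NONE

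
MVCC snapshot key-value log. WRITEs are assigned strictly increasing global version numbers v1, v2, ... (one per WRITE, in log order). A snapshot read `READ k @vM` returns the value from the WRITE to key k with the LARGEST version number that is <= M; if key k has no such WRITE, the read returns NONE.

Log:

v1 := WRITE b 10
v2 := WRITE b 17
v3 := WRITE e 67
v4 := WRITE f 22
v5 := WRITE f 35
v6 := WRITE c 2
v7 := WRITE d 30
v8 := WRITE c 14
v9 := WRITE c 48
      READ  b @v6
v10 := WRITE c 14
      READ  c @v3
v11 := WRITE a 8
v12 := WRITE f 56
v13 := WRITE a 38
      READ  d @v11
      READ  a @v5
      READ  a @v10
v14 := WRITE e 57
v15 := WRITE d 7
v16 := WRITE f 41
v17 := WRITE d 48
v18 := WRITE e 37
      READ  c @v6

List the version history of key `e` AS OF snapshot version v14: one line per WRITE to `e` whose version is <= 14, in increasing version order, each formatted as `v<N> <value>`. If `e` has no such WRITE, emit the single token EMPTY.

Answer: v3 67
v14 57

Derivation:
Scan writes for key=e with version <= 14:
  v1 WRITE b 10 -> skip
  v2 WRITE b 17 -> skip
  v3 WRITE e 67 -> keep
  v4 WRITE f 22 -> skip
  v5 WRITE f 35 -> skip
  v6 WRITE c 2 -> skip
  v7 WRITE d 30 -> skip
  v8 WRITE c 14 -> skip
  v9 WRITE c 48 -> skip
  v10 WRITE c 14 -> skip
  v11 WRITE a 8 -> skip
  v12 WRITE f 56 -> skip
  v13 WRITE a 38 -> skip
  v14 WRITE e 57 -> keep
  v15 WRITE d 7 -> skip
  v16 WRITE f 41 -> skip
  v17 WRITE d 48 -> skip
  v18 WRITE e 37 -> drop (> snap)
Collected: [(3, 67), (14, 57)]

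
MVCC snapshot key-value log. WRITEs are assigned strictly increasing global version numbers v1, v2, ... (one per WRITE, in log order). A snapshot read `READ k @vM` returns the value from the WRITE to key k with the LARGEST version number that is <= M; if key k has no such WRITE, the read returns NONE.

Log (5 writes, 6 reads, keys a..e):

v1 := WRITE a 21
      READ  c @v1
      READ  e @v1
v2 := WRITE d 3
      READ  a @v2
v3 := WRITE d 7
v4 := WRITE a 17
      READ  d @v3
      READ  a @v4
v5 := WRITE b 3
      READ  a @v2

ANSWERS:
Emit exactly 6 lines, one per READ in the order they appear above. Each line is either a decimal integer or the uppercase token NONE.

v1: WRITE a=21  (a history now [(1, 21)])
READ c @v1: history=[] -> no version <= 1 -> NONE
READ e @v1: history=[] -> no version <= 1 -> NONE
v2: WRITE d=3  (d history now [(2, 3)])
READ a @v2: history=[(1, 21)] -> pick v1 -> 21
v3: WRITE d=7  (d history now [(2, 3), (3, 7)])
v4: WRITE a=17  (a history now [(1, 21), (4, 17)])
READ d @v3: history=[(2, 3), (3, 7)] -> pick v3 -> 7
READ a @v4: history=[(1, 21), (4, 17)] -> pick v4 -> 17
v5: WRITE b=3  (b history now [(5, 3)])
READ a @v2: history=[(1, 21), (4, 17)] -> pick v1 -> 21

Answer: NONE
NONE
21
7
17
21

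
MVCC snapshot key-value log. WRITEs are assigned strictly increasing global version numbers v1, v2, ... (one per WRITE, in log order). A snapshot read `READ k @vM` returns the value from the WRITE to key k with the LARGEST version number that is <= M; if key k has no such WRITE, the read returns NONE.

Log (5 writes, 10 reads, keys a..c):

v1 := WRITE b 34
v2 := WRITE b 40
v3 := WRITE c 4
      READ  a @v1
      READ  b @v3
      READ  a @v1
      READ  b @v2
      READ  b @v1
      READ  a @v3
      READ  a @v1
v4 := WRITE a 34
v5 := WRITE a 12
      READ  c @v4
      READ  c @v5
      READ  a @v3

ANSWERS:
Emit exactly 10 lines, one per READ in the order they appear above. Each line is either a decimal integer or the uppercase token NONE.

Answer: NONE
40
NONE
40
34
NONE
NONE
4
4
NONE

Derivation:
v1: WRITE b=34  (b history now [(1, 34)])
v2: WRITE b=40  (b history now [(1, 34), (2, 40)])
v3: WRITE c=4  (c history now [(3, 4)])
READ a @v1: history=[] -> no version <= 1 -> NONE
READ b @v3: history=[(1, 34), (2, 40)] -> pick v2 -> 40
READ a @v1: history=[] -> no version <= 1 -> NONE
READ b @v2: history=[(1, 34), (2, 40)] -> pick v2 -> 40
READ b @v1: history=[(1, 34), (2, 40)] -> pick v1 -> 34
READ a @v3: history=[] -> no version <= 3 -> NONE
READ a @v1: history=[] -> no version <= 1 -> NONE
v4: WRITE a=34  (a history now [(4, 34)])
v5: WRITE a=12  (a history now [(4, 34), (5, 12)])
READ c @v4: history=[(3, 4)] -> pick v3 -> 4
READ c @v5: history=[(3, 4)] -> pick v3 -> 4
READ a @v3: history=[(4, 34), (5, 12)] -> no version <= 3 -> NONE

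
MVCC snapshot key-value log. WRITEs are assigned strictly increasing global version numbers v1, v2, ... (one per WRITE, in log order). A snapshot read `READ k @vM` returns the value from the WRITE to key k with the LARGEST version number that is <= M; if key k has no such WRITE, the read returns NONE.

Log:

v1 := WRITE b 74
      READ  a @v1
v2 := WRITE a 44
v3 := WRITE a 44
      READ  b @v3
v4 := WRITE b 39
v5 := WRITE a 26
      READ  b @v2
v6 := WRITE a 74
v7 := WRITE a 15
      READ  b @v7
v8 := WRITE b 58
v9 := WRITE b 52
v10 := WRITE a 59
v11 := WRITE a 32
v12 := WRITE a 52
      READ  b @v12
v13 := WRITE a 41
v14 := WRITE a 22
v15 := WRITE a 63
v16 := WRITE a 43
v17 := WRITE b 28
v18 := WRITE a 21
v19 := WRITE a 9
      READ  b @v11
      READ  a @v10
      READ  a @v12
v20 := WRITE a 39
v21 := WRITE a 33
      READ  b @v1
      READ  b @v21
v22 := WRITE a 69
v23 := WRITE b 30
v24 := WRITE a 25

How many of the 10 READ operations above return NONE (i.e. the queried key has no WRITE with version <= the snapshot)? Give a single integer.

v1: WRITE b=74  (b history now [(1, 74)])
READ a @v1: history=[] -> no version <= 1 -> NONE
v2: WRITE a=44  (a history now [(2, 44)])
v3: WRITE a=44  (a history now [(2, 44), (3, 44)])
READ b @v3: history=[(1, 74)] -> pick v1 -> 74
v4: WRITE b=39  (b history now [(1, 74), (4, 39)])
v5: WRITE a=26  (a history now [(2, 44), (3, 44), (5, 26)])
READ b @v2: history=[(1, 74), (4, 39)] -> pick v1 -> 74
v6: WRITE a=74  (a history now [(2, 44), (3, 44), (5, 26), (6, 74)])
v7: WRITE a=15  (a history now [(2, 44), (3, 44), (5, 26), (6, 74), (7, 15)])
READ b @v7: history=[(1, 74), (4, 39)] -> pick v4 -> 39
v8: WRITE b=58  (b history now [(1, 74), (4, 39), (8, 58)])
v9: WRITE b=52  (b history now [(1, 74), (4, 39), (8, 58), (9, 52)])
v10: WRITE a=59  (a history now [(2, 44), (3, 44), (5, 26), (6, 74), (7, 15), (10, 59)])
v11: WRITE a=32  (a history now [(2, 44), (3, 44), (5, 26), (6, 74), (7, 15), (10, 59), (11, 32)])
v12: WRITE a=52  (a history now [(2, 44), (3, 44), (5, 26), (6, 74), (7, 15), (10, 59), (11, 32), (12, 52)])
READ b @v12: history=[(1, 74), (4, 39), (8, 58), (9, 52)] -> pick v9 -> 52
v13: WRITE a=41  (a history now [(2, 44), (3, 44), (5, 26), (6, 74), (7, 15), (10, 59), (11, 32), (12, 52), (13, 41)])
v14: WRITE a=22  (a history now [(2, 44), (3, 44), (5, 26), (6, 74), (7, 15), (10, 59), (11, 32), (12, 52), (13, 41), (14, 22)])
v15: WRITE a=63  (a history now [(2, 44), (3, 44), (5, 26), (6, 74), (7, 15), (10, 59), (11, 32), (12, 52), (13, 41), (14, 22), (15, 63)])
v16: WRITE a=43  (a history now [(2, 44), (3, 44), (5, 26), (6, 74), (7, 15), (10, 59), (11, 32), (12, 52), (13, 41), (14, 22), (15, 63), (16, 43)])
v17: WRITE b=28  (b history now [(1, 74), (4, 39), (8, 58), (9, 52), (17, 28)])
v18: WRITE a=21  (a history now [(2, 44), (3, 44), (5, 26), (6, 74), (7, 15), (10, 59), (11, 32), (12, 52), (13, 41), (14, 22), (15, 63), (16, 43), (18, 21)])
v19: WRITE a=9  (a history now [(2, 44), (3, 44), (5, 26), (6, 74), (7, 15), (10, 59), (11, 32), (12, 52), (13, 41), (14, 22), (15, 63), (16, 43), (18, 21), (19, 9)])
READ b @v11: history=[(1, 74), (4, 39), (8, 58), (9, 52), (17, 28)] -> pick v9 -> 52
READ a @v10: history=[(2, 44), (3, 44), (5, 26), (6, 74), (7, 15), (10, 59), (11, 32), (12, 52), (13, 41), (14, 22), (15, 63), (16, 43), (18, 21), (19, 9)] -> pick v10 -> 59
READ a @v12: history=[(2, 44), (3, 44), (5, 26), (6, 74), (7, 15), (10, 59), (11, 32), (12, 52), (13, 41), (14, 22), (15, 63), (16, 43), (18, 21), (19, 9)] -> pick v12 -> 52
v20: WRITE a=39  (a history now [(2, 44), (3, 44), (5, 26), (6, 74), (7, 15), (10, 59), (11, 32), (12, 52), (13, 41), (14, 22), (15, 63), (16, 43), (18, 21), (19, 9), (20, 39)])
v21: WRITE a=33  (a history now [(2, 44), (3, 44), (5, 26), (6, 74), (7, 15), (10, 59), (11, 32), (12, 52), (13, 41), (14, 22), (15, 63), (16, 43), (18, 21), (19, 9), (20, 39), (21, 33)])
READ b @v1: history=[(1, 74), (4, 39), (8, 58), (9, 52), (17, 28)] -> pick v1 -> 74
READ b @v21: history=[(1, 74), (4, 39), (8, 58), (9, 52), (17, 28)] -> pick v17 -> 28
v22: WRITE a=69  (a history now [(2, 44), (3, 44), (5, 26), (6, 74), (7, 15), (10, 59), (11, 32), (12, 52), (13, 41), (14, 22), (15, 63), (16, 43), (18, 21), (19, 9), (20, 39), (21, 33), (22, 69)])
v23: WRITE b=30  (b history now [(1, 74), (4, 39), (8, 58), (9, 52), (17, 28), (23, 30)])
v24: WRITE a=25  (a history now [(2, 44), (3, 44), (5, 26), (6, 74), (7, 15), (10, 59), (11, 32), (12, 52), (13, 41), (14, 22), (15, 63), (16, 43), (18, 21), (19, 9), (20, 39), (21, 33), (22, 69), (24, 25)])
Read results in order: ['NONE', '74', '74', '39', '52', '52', '59', '52', '74', '28']
NONE count = 1

Answer: 1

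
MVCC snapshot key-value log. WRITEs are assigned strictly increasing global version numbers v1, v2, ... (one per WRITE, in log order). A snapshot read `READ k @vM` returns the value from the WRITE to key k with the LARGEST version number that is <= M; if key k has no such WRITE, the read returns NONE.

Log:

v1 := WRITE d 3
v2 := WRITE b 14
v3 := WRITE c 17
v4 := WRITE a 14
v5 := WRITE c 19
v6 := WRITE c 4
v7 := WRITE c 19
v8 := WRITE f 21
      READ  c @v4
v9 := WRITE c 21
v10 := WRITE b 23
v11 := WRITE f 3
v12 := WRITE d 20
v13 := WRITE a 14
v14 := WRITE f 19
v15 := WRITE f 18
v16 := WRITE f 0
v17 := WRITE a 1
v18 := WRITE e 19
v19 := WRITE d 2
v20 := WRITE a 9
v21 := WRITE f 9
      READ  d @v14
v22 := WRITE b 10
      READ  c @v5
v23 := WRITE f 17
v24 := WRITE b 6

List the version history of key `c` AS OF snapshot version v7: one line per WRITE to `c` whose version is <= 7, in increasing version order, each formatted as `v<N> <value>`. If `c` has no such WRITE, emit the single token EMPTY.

Answer: v3 17
v5 19
v6 4
v7 19

Derivation:
Scan writes for key=c with version <= 7:
  v1 WRITE d 3 -> skip
  v2 WRITE b 14 -> skip
  v3 WRITE c 17 -> keep
  v4 WRITE a 14 -> skip
  v5 WRITE c 19 -> keep
  v6 WRITE c 4 -> keep
  v7 WRITE c 19 -> keep
  v8 WRITE f 21 -> skip
  v9 WRITE c 21 -> drop (> snap)
  v10 WRITE b 23 -> skip
  v11 WRITE f 3 -> skip
  v12 WRITE d 20 -> skip
  v13 WRITE a 14 -> skip
  v14 WRITE f 19 -> skip
  v15 WRITE f 18 -> skip
  v16 WRITE f 0 -> skip
  v17 WRITE a 1 -> skip
  v18 WRITE e 19 -> skip
  v19 WRITE d 2 -> skip
  v20 WRITE a 9 -> skip
  v21 WRITE f 9 -> skip
  v22 WRITE b 10 -> skip
  v23 WRITE f 17 -> skip
  v24 WRITE b 6 -> skip
Collected: [(3, 17), (5, 19), (6, 4), (7, 19)]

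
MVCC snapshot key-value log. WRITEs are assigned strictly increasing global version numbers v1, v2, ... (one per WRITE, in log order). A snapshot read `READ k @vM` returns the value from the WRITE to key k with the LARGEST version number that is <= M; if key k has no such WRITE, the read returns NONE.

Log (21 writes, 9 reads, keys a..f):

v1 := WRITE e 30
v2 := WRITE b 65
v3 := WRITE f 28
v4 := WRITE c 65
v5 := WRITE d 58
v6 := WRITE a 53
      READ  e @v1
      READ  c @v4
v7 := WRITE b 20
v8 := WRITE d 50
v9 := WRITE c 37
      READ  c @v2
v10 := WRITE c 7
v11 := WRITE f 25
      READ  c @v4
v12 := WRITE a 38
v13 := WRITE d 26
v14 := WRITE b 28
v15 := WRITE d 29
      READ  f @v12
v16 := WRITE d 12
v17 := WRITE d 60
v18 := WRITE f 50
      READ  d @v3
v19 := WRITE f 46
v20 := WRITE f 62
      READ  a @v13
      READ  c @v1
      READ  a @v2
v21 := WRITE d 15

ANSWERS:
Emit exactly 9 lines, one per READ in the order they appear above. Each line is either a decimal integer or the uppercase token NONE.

Answer: 30
65
NONE
65
25
NONE
38
NONE
NONE

Derivation:
v1: WRITE e=30  (e history now [(1, 30)])
v2: WRITE b=65  (b history now [(2, 65)])
v3: WRITE f=28  (f history now [(3, 28)])
v4: WRITE c=65  (c history now [(4, 65)])
v5: WRITE d=58  (d history now [(5, 58)])
v6: WRITE a=53  (a history now [(6, 53)])
READ e @v1: history=[(1, 30)] -> pick v1 -> 30
READ c @v4: history=[(4, 65)] -> pick v4 -> 65
v7: WRITE b=20  (b history now [(2, 65), (7, 20)])
v8: WRITE d=50  (d history now [(5, 58), (8, 50)])
v9: WRITE c=37  (c history now [(4, 65), (9, 37)])
READ c @v2: history=[(4, 65), (9, 37)] -> no version <= 2 -> NONE
v10: WRITE c=7  (c history now [(4, 65), (9, 37), (10, 7)])
v11: WRITE f=25  (f history now [(3, 28), (11, 25)])
READ c @v4: history=[(4, 65), (9, 37), (10, 7)] -> pick v4 -> 65
v12: WRITE a=38  (a history now [(6, 53), (12, 38)])
v13: WRITE d=26  (d history now [(5, 58), (8, 50), (13, 26)])
v14: WRITE b=28  (b history now [(2, 65), (7, 20), (14, 28)])
v15: WRITE d=29  (d history now [(5, 58), (8, 50), (13, 26), (15, 29)])
READ f @v12: history=[(3, 28), (11, 25)] -> pick v11 -> 25
v16: WRITE d=12  (d history now [(5, 58), (8, 50), (13, 26), (15, 29), (16, 12)])
v17: WRITE d=60  (d history now [(5, 58), (8, 50), (13, 26), (15, 29), (16, 12), (17, 60)])
v18: WRITE f=50  (f history now [(3, 28), (11, 25), (18, 50)])
READ d @v3: history=[(5, 58), (8, 50), (13, 26), (15, 29), (16, 12), (17, 60)] -> no version <= 3 -> NONE
v19: WRITE f=46  (f history now [(3, 28), (11, 25), (18, 50), (19, 46)])
v20: WRITE f=62  (f history now [(3, 28), (11, 25), (18, 50), (19, 46), (20, 62)])
READ a @v13: history=[(6, 53), (12, 38)] -> pick v12 -> 38
READ c @v1: history=[(4, 65), (9, 37), (10, 7)] -> no version <= 1 -> NONE
READ a @v2: history=[(6, 53), (12, 38)] -> no version <= 2 -> NONE
v21: WRITE d=15  (d history now [(5, 58), (8, 50), (13, 26), (15, 29), (16, 12), (17, 60), (21, 15)])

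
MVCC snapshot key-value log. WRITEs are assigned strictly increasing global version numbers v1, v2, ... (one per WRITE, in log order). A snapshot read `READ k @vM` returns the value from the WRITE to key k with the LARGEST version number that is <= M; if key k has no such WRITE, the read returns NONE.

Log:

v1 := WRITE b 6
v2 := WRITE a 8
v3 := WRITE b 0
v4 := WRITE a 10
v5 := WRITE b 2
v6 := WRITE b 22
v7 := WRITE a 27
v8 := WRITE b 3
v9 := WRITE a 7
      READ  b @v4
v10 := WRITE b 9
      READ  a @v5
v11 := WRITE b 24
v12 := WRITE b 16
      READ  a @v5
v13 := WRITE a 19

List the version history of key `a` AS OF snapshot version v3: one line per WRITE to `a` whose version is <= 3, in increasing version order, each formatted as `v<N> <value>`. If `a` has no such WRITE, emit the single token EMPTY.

Scan writes for key=a with version <= 3:
  v1 WRITE b 6 -> skip
  v2 WRITE a 8 -> keep
  v3 WRITE b 0 -> skip
  v4 WRITE a 10 -> drop (> snap)
  v5 WRITE b 2 -> skip
  v6 WRITE b 22 -> skip
  v7 WRITE a 27 -> drop (> snap)
  v8 WRITE b 3 -> skip
  v9 WRITE a 7 -> drop (> snap)
  v10 WRITE b 9 -> skip
  v11 WRITE b 24 -> skip
  v12 WRITE b 16 -> skip
  v13 WRITE a 19 -> drop (> snap)
Collected: [(2, 8)]

Answer: v2 8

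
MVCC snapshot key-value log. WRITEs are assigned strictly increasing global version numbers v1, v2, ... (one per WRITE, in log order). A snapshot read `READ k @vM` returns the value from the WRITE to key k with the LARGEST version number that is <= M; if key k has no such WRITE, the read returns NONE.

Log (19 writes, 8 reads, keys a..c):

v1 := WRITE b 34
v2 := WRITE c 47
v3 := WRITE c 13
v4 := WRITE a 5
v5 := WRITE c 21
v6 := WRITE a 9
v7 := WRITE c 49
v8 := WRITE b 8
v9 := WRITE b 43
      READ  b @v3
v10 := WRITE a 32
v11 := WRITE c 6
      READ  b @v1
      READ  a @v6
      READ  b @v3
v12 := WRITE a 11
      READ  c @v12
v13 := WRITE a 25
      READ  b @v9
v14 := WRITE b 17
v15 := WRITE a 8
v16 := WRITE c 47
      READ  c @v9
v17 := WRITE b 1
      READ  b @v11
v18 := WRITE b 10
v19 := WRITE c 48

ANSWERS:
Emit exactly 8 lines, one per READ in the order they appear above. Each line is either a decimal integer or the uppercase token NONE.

Answer: 34
34
9
34
6
43
49
43

Derivation:
v1: WRITE b=34  (b history now [(1, 34)])
v2: WRITE c=47  (c history now [(2, 47)])
v3: WRITE c=13  (c history now [(2, 47), (3, 13)])
v4: WRITE a=5  (a history now [(4, 5)])
v5: WRITE c=21  (c history now [(2, 47), (3, 13), (5, 21)])
v6: WRITE a=9  (a history now [(4, 5), (6, 9)])
v7: WRITE c=49  (c history now [(2, 47), (3, 13), (5, 21), (7, 49)])
v8: WRITE b=8  (b history now [(1, 34), (8, 8)])
v9: WRITE b=43  (b history now [(1, 34), (8, 8), (9, 43)])
READ b @v3: history=[(1, 34), (8, 8), (9, 43)] -> pick v1 -> 34
v10: WRITE a=32  (a history now [(4, 5), (6, 9), (10, 32)])
v11: WRITE c=6  (c history now [(2, 47), (3, 13), (5, 21), (7, 49), (11, 6)])
READ b @v1: history=[(1, 34), (8, 8), (9, 43)] -> pick v1 -> 34
READ a @v6: history=[(4, 5), (6, 9), (10, 32)] -> pick v6 -> 9
READ b @v3: history=[(1, 34), (8, 8), (9, 43)] -> pick v1 -> 34
v12: WRITE a=11  (a history now [(4, 5), (6, 9), (10, 32), (12, 11)])
READ c @v12: history=[(2, 47), (3, 13), (5, 21), (7, 49), (11, 6)] -> pick v11 -> 6
v13: WRITE a=25  (a history now [(4, 5), (6, 9), (10, 32), (12, 11), (13, 25)])
READ b @v9: history=[(1, 34), (8, 8), (9, 43)] -> pick v9 -> 43
v14: WRITE b=17  (b history now [(1, 34), (8, 8), (9, 43), (14, 17)])
v15: WRITE a=8  (a history now [(4, 5), (6, 9), (10, 32), (12, 11), (13, 25), (15, 8)])
v16: WRITE c=47  (c history now [(2, 47), (3, 13), (5, 21), (7, 49), (11, 6), (16, 47)])
READ c @v9: history=[(2, 47), (3, 13), (5, 21), (7, 49), (11, 6), (16, 47)] -> pick v7 -> 49
v17: WRITE b=1  (b history now [(1, 34), (8, 8), (9, 43), (14, 17), (17, 1)])
READ b @v11: history=[(1, 34), (8, 8), (9, 43), (14, 17), (17, 1)] -> pick v9 -> 43
v18: WRITE b=10  (b history now [(1, 34), (8, 8), (9, 43), (14, 17), (17, 1), (18, 10)])
v19: WRITE c=48  (c history now [(2, 47), (3, 13), (5, 21), (7, 49), (11, 6), (16, 47), (19, 48)])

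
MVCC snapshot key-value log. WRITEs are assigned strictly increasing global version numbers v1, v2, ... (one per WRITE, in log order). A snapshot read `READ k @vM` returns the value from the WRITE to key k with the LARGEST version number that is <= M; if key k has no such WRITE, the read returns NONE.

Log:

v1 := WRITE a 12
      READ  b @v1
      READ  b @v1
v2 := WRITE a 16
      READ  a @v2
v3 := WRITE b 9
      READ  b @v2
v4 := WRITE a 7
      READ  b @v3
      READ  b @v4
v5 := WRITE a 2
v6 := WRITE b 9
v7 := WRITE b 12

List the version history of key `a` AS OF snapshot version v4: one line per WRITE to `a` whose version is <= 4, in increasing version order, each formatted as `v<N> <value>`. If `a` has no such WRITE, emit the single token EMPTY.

Answer: v1 12
v2 16
v4 7

Derivation:
Scan writes for key=a with version <= 4:
  v1 WRITE a 12 -> keep
  v2 WRITE a 16 -> keep
  v3 WRITE b 9 -> skip
  v4 WRITE a 7 -> keep
  v5 WRITE a 2 -> drop (> snap)
  v6 WRITE b 9 -> skip
  v7 WRITE b 12 -> skip
Collected: [(1, 12), (2, 16), (4, 7)]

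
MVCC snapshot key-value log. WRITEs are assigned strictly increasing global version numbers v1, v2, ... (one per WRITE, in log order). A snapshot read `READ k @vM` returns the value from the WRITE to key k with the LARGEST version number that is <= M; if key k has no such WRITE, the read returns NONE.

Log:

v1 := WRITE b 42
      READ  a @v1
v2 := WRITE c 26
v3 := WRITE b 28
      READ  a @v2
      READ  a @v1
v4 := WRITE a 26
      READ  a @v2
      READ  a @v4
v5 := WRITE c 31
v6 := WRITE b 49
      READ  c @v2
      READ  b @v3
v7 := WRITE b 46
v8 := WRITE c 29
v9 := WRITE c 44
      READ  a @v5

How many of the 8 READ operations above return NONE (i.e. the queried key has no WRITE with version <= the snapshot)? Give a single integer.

Answer: 4

Derivation:
v1: WRITE b=42  (b history now [(1, 42)])
READ a @v1: history=[] -> no version <= 1 -> NONE
v2: WRITE c=26  (c history now [(2, 26)])
v3: WRITE b=28  (b history now [(1, 42), (3, 28)])
READ a @v2: history=[] -> no version <= 2 -> NONE
READ a @v1: history=[] -> no version <= 1 -> NONE
v4: WRITE a=26  (a history now [(4, 26)])
READ a @v2: history=[(4, 26)] -> no version <= 2 -> NONE
READ a @v4: history=[(4, 26)] -> pick v4 -> 26
v5: WRITE c=31  (c history now [(2, 26), (5, 31)])
v6: WRITE b=49  (b history now [(1, 42), (3, 28), (6, 49)])
READ c @v2: history=[(2, 26), (5, 31)] -> pick v2 -> 26
READ b @v3: history=[(1, 42), (3, 28), (6, 49)] -> pick v3 -> 28
v7: WRITE b=46  (b history now [(1, 42), (3, 28), (6, 49), (7, 46)])
v8: WRITE c=29  (c history now [(2, 26), (5, 31), (8, 29)])
v9: WRITE c=44  (c history now [(2, 26), (5, 31), (8, 29), (9, 44)])
READ a @v5: history=[(4, 26)] -> pick v4 -> 26
Read results in order: ['NONE', 'NONE', 'NONE', 'NONE', '26', '26', '28', '26']
NONE count = 4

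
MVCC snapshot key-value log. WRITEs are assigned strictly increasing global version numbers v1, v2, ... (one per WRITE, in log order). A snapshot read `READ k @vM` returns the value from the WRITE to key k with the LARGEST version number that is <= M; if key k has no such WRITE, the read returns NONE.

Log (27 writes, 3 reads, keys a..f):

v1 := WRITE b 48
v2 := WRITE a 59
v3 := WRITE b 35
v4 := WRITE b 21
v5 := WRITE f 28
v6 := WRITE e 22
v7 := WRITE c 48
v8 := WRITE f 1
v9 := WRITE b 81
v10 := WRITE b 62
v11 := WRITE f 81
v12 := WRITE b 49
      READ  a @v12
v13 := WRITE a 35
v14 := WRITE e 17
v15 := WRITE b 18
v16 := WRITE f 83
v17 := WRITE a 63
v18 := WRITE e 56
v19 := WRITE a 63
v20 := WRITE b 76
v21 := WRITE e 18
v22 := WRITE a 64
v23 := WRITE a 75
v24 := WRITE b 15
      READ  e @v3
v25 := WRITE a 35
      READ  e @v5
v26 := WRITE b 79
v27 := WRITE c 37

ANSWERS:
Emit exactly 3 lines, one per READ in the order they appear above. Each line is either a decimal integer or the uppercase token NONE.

Answer: 59
NONE
NONE

Derivation:
v1: WRITE b=48  (b history now [(1, 48)])
v2: WRITE a=59  (a history now [(2, 59)])
v3: WRITE b=35  (b history now [(1, 48), (3, 35)])
v4: WRITE b=21  (b history now [(1, 48), (3, 35), (4, 21)])
v5: WRITE f=28  (f history now [(5, 28)])
v6: WRITE e=22  (e history now [(6, 22)])
v7: WRITE c=48  (c history now [(7, 48)])
v8: WRITE f=1  (f history now [(5, 28), (8, 1)])
v9: WRITE b=81  (b history now [(1, 48), (3, 35), (4, 21), (9, 81)])
v10: WRITE b=62  (b history now [(1, 48), (3, 35), (4, 21), (9, 81), (10, 62)])
v11: WRITE f=81  (f history now [(5, 28), (8, 1), (11, 81)])
v12: WRITE b=49  (b history now [(1, 48), (3, 35), (4, 21), (9, 81), (10, 62), (12, 49)])
READ a @v12: history=[(2, 59)] -> pick v2 -> 59
v13: WRITE a=35  (a history now [(2, 59), (13, 35)])
v14: WRITE e=17  (e history now [(6, 22), (14, 17)])
v15: WRITE b=18  (b history now [(1, 48), (3, 35), (4, 21), (9, 81), (10, 62), (12, 49), (15, 18)])
v16: WRITE f=83  (f history now [(5, 28), (8, 1), (11, 81), (16, 83)])
v17: WRITE a=63  (a history now [(2, 59), (13, 35), (17, 63)])
v18: WRITE e=56  (e history now [(6, 22), (14, 17), (18, 56)])
v19: WRITE a=63  (a history now [(2, 59), (13, 35), (17, 63), (19, 63)])
v20: WRITE b=76  (b history now [(1, 48), (3, 35), (4, 21), (9, 81), (10, 62), (12, 49), (15, 18), (20, 76)])
v21: WRITE e=18  (e history now [(6, 22), (14, 17), (18, 56), (21, 18)])
v22: WRITE a=64  (a history now [(2, 59), (13, 35), (17, 63), (19, 63), (22, 64)])
v23: WRITE a=75  (a history now [(2, 59), (13, 35), (17, 63), (19, 63), (22, 64), (23, 75)])
v24: WRITE b=15  (b history now [(1, 48), (3, 35), (4, 21), (9, 81), (10, 62), (12, 49), (15, 18), (20, 76), (24, 15)])
READ e @v3: history=[(6, 22), (14, 17), (18, 56), (21, 18)] -> no version <= 3 -> NONE
v25: WRITE a=35  (a history now [(2, 59), (13, 35), (17, 63), (19, 63), (22, 64), (23, 75), (25, 35)])
READ e @v5: history=[(6, 22), (14, 17), (18, 56), (21, 18)] -> no version <= 5 -> NONE
v26: WRITE b=79  (b history now [(1, 48), (3, 35), (4, 21), (9, 81), (10, 62), (12, 49), (15, 18), (20, 76), (24, 15), (26, 79)])
v27: WRITE c=37  (c history now [(7, 48), (27, 37)])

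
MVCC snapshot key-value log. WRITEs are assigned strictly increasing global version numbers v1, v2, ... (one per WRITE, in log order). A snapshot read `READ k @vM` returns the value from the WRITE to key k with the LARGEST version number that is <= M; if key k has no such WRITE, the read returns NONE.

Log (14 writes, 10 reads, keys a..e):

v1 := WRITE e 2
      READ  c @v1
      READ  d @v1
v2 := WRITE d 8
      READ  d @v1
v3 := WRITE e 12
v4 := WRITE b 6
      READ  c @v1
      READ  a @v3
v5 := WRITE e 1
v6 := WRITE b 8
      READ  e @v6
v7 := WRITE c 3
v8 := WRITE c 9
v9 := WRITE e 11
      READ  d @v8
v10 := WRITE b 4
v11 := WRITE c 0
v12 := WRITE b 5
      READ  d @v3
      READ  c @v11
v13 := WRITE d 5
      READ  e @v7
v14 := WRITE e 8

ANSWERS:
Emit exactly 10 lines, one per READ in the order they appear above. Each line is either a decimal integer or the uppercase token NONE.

v1: WRITE e=2  (e history now [(1, 2)])
READ c @v1: history=[] -> no version <= 1 -> NONE
READ d @v1: history=[] -> no version <= 1 -> NONE
v2: WRITE d=8  (d history now [(2, 8)])
READ d @v1: history=[(2, 8)] -> no version <= 1 -> NONE
v3: WRITE e=12  (e history now [(1, 2), (3, 12)])
v4: WRITE b=6  (b history now [(4, 6)])
READ c @v1: history=[] -> no version <= 1 -> NONE
READ a @v3: history=[] -> no version <= 3 -> NONE
v5: WRITE e=1  (e history now [(1, 2), (3, 12), (5, 1)])
v6: WRITE b=8  (b history now [(4, 6), (6, 8)])
READ e @v6: history=[(1, 2), (3, 12), (5, 1)] -> pick v5 -> 1
v7: WRITE c=3  (c history now [(7, 3)])
v8: WRITE c=9  (c history now [(7, 3), (8, 9)])
v9: WRITE e=11  (e history now [(1, 2), (3, 12), (5, 1), (9, 11)])
READ d @v8: history=[(2, 8)] -> pick v2 -> 8
v10: WRITE b=4  (b history now [(4, 6), (6, 8), (10, 4)])
v11: WRITE c=0  (c history now [(7, 3), (8, 9), (11, 0)])
v12: WRITE b=5  (b history now [(4, 6), (6, 8), (10, 4), (12, 5)])
READ d @v3: history=[(2, 8)] -> pick v2 -> 8
READ c @v11: history=[(7, 3), (8, 9), (11, 0)] -> pick v11 -> 0
v13: WRITE d=5  (d history now [(2, 8), (13, 5)])
READ e @v7: history=[(1, 2), (3, 12), (5, 1), (9, 11)] -> pick v5 -> 1
v14: WRITE e=8  (e history now [(1, 2), (3, 12), (5, 1), (9, 11), (14, 8)])

Answer: NONE
NONE
NONE
NONE
NONE
1
8
8
0
1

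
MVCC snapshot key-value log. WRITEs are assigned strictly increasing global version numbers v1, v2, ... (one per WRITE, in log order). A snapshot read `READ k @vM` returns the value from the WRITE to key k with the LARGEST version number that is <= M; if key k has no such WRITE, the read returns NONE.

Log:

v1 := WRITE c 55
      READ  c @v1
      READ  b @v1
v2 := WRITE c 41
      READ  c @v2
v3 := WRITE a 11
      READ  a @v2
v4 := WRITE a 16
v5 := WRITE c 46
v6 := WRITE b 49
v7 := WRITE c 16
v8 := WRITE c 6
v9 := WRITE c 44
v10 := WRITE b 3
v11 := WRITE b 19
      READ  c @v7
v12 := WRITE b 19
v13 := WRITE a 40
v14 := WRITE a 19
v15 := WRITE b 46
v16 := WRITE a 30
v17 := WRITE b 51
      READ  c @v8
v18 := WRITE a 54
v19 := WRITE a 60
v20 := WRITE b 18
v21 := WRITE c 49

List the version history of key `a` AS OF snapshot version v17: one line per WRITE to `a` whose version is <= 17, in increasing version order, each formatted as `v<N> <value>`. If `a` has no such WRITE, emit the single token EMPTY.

Answer: v3 11
v4 16
v13 40
v14 19
v16 30

Derivation:
Scan writes for key=a with version <= 17:
  v1 WRITE c 55 -> skip
  v2 WRITE c 41 -> skip
  v3 WRITE a 11 -> keep
  v4 WRITE a 16 -> keep
  v5 WRITE c 46 -> skip
  v6 WRITE b 49 -> skip
  v7 WRITE c 16 -> skip
  v8 WRITE c 6 -> skip
  v9 WRITE c 44 -> skip
  v10 WRITE b 3 -> skip
  v11 WRITE b 19 -> skip
  v12 WRITE b 19 -> skip
  v13 WRITE a 40 -> keep
  v14 WRITE a 19 -> keep
  v15 WRITE b 46 -> skip
  v16 WRITE a 30 -> keep
  v17 WRITE b 51 -> skip
  v18 WRITE a 54 -> drop (> snap)
  v19 WRITE a 60 -> drop (> snap)
  v20 WRITE b 18 -> skip
  v21 WRITE c 49 -> skip
Collected: [(3, 11), (4, 16), (13, 40), (14, 19), (16, 30)]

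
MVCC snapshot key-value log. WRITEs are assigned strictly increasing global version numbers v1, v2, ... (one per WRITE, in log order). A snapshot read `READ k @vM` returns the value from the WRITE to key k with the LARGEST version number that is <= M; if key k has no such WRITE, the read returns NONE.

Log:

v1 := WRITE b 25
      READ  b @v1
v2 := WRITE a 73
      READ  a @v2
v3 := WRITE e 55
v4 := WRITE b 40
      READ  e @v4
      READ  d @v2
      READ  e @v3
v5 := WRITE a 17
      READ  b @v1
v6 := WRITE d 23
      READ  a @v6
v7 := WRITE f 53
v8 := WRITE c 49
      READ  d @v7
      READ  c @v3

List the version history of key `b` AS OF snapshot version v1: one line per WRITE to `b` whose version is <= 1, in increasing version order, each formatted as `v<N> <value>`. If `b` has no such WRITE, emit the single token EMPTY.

Answer: v1 25

Derivation:
Scan writes for key=b with version <= 1:
  v1 WRITE b 25 -> keep
  v2 WRITE a 73 -> skip
  v3 WRITE e 55 -> skip
  v4 WRITE b 40 -> drop (> snap)
  v5 WRITE a 17 -> skip
  v6 WRITE d 23 -> skip
  v7 WRITE f 53 -> skip
  v8 WRITE c 49 -> skip
Collected: [(1, 25)]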